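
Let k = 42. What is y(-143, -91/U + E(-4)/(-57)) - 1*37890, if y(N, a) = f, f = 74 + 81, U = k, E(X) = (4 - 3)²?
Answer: -37735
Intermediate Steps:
E(X) = 1 (E(X) = 1² = 1)
U = 42
f = 155
y(N, a) = 155
y(-143, -91/U + E(-4)/(-57)) - 1*37890 = 155 - 1*37890 = 155 - 37890 = -37735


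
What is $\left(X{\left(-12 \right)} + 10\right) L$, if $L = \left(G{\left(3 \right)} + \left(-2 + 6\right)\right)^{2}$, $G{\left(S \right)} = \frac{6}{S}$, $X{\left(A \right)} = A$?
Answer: $-72$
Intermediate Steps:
$L = 36$ ($L = \left(\frac{6}{3} + \left(-2 + 6\right)\right)^{2} = \left(6 \cdot \frac{1}{3} + 4\right)^{2} = \left(2 + 4\right)^{2} = 6^{2} = 36$)
$\left(X{\left(-12 \right)} + 10\right) L = \left(-12 + 10\right) 36 = \left(-2\right) 36 = -72$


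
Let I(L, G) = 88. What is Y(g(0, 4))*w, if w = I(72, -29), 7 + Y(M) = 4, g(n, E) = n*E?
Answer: -264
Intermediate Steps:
g(n, E) = E*n
Y(M) = -3 (Y(M) = -7 + 4 = -3)
w = 88
Y(g(0, 4))*w = -3*88 = -264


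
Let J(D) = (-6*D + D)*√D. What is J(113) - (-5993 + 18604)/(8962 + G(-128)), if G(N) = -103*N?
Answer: -12611/22146 - 565*√113 ≈ -6006.6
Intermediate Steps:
J(D) = -5*D^(3/2) (J(D) = (-5*D)*√D = -5*D^(3/2))
J(113) - (-5993 + 18604)/(8962 + G(-128)) = -565*√113 - (-5993 + 18604)/(8962 - 103*(-128)) = -565*√113 - 12611/(8962 + 13184) = -565*√113 - 12611/22146 = -12611/22146 - 565*√113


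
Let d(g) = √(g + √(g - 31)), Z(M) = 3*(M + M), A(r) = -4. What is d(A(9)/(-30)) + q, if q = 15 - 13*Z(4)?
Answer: -297 + √(30 + 15*I*√6945)/15 ≈ -295.31 + 1.6468*I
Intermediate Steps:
Z(M) = 6*M (Z(M) = 3*(2*M) = 6*M)
d(g) = √(g + √(-31 + g))
q = -297 (q = 15 - 78*4 = 15 - 13*24 = 15 - 312 = -297)
d(A(9)/(-30)) + q = √(-4/(-30) + √(-31 - 4/(-30))) - 297 = √(-4*(-1/30) + √(-31 - 4*(-1/30))) - 297 = √(2/15 + √(-31 + 2/15)) - 297 = √(2/15 + √(-463/15)) - 297 = √(2/15 + I*√6945/15) - 297 = -297 + √(2/15 + I*√6945/15)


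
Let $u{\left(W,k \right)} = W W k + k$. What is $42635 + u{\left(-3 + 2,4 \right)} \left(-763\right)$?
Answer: $36531$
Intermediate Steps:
$u{\left(W,k \right)} = k + k W^{2}$ ($u{\left(W,k \right)} = W^{2} k + k = k W^{2} + k = k + k W^{2}$)
$42635 + u{\left(-3 + 2,4 \right)} \left(-763\right) = 42635 + 4 \left(1 + \left(-3 + 2\right)^{2}\right) \left(-763\right) = 42635 + 4 \left(1 + \left(-1\right)^{2}\right) \left(-763\right) = 42635 + 4 \left(1 + 1\right) \left(-763\right) = 42635 + 4 \cdot 2 \left(-763\right) = 42635 + 8 \left(-763\right) = 42635 - 6104 = 36531$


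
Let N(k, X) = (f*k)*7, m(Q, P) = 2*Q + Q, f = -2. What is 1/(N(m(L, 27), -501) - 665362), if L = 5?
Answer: -1/665572 ≈ -1.5025e-6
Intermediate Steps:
m(Q, P) = 3*Q
N(k, X) = -14*k (N(k, X) = -2*k*7 = -14*k)
1/(N(m(L, 27), -501) - 665362) = 1/(-42*5 - 665362) = 1/(-14*15 - 665362) = 1/(-210 - 665362) = 1/(-665572) = -1/665572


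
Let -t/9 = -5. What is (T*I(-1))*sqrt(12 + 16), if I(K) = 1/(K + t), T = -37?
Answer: -37*sqrt(7)/22 ≈ -4.4497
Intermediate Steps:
t = 45 (t = -9*(-5) = 45)
I(K) = 1/(45 + K) (I(K) = 1/(K + 45) = 1/(45 + K))
(T*I(-1))*sqrt(12 + 16) = (-37/(45 - 1))*sqrt(12 + 16) = (-37/44)*sqrt(28) = (-37*1/44)*(2*sqrt(7)) = -37*sqrt(7)/22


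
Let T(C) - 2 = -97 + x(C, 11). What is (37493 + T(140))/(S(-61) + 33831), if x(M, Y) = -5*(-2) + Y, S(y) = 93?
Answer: 12473/11308 ≈ 1.1030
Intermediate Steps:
x(M, Y) = 10 + Y
T(C) = -74 (T(C) = 2 + (-97 + (10 + 11)) = 2 + (-97 + 21) = 2 - 76 = -74)
(37493 + T(140))/(S(-61) + 33831) = (37493 - 74)/(93 + 33831) = 37419/33924 = 37419*(1/33924) = 12473/11308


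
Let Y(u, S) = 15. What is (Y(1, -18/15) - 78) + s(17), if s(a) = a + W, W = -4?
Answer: -50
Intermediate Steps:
s(a) = -4 + a (s(a) = a - 4 = -4 + a)
(Y(1, -18/15) - 78) + s(17) = (15 - 78) + (-4 + 17) = -63 + 13 = -50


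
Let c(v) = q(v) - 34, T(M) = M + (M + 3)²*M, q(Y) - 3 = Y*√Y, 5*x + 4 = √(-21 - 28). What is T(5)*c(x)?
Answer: -10075 + 13*√5*(-4 + 7*I)^(3/2) ≈ -10740.0 + 4.4445*I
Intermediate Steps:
x = -⅘ + 7*I/5 (x = -⅘ + √(-21 - 28)/5 = -⅘ + √(-49)/5 = -⅘ + (7*I)/5 = -⅘ + 7*I/5 ≈ -0.8 + 1.4*I)
q(Y) = 3 + Y^(3/2) (q(Y) = 3 + Y*√Y = 3 + Y^(3/2))
T(M) = M + M*(3 + M)² (T(M) = M + (3 + M)²*M = M + M*(3 + M)²)
c(v) = -31 + v^(3/2) (c(v) = (3 + v^(3/2)) - 34 = -31 + v^(3/2))
T(5)*c(x) = (5*(1 + (3 + 5)²))*(-31 + (-⅘ + 7*I/5)^(3/2)) = (5*(1 + 8²))*(-31 + (-⅘ + 7*I/5)^(3/2)) = (5*(1 + 64))*(-31 + (-⅘ + 7*I/5)^(3/2)) = (5*65)*(-31 + (-⅘ + 7*I/5)^(3/2)) = 325*(-31 + (-⅘ + 7*I/5)^(3/2)) = -10075 + 325*(-⅘ + 7*I/5)^(3/2)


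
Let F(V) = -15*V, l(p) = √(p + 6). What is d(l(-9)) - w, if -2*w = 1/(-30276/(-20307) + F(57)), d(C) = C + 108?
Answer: 1247912279/11554806 + I*√3 ≈ 108.0 + 1.732*I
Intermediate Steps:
l(p) = √(6 + p)
d(C) = 108 + C
w = 6769/11554806 (w = -1/(2*(-30276/(-20307) - 15*57)) = -1/(2*(-30276*(-1/20307) - 855)) = -1/(2*(10092/6769 - 855)) = -1/(2*(-5777403/6769)) = -½*(-6769/5777403) = 6769/11554806 ≈ 0.00058582)
d(l(-9)) - w = (108 + √(6 - 9)) - 1*6769/11554806 = (108 + √(-3)) - 6769/11554806 = (108 + I*√3) - 6769/11554806 = 1247912279/11554806 + I*√3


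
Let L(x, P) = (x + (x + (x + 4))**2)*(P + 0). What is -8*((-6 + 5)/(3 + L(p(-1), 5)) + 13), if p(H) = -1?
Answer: -932/9 ≈ -103.56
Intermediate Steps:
L(x, P) = P*(x + (4 + 2*x)**2) (L(x, P) = (x + (x + (4 + x))**2)*P = (x + (4 + 2*x)**2)*P = P*(x + (4 + 2*x)**2))
-8*((-6 + 5)/(3 + L(p(-1), 5)) + 13) = -8*((-6 + 5)/(3 + 5*(-1 + 4*(2 - 1)**2)) + 13) = -8*(-1/(3 + 5*(-1 + 4*1**2)) + 13) = -8*(-1/(3 + 5*(-1 + 4*1)) + 13) = -8*(-1/(3 + 5*(-1 + 4)) + 13) = -8*(-1/(3 + 5*3) + 13) = -8*(-1/(3 + 15) + 13) = -8*(-1/18 + 13) = -8*233/18 = -932/9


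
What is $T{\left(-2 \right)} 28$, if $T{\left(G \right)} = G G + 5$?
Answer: $252$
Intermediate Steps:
$T{\left(G \right)} = 5 + G^{2}$ ($T{\left(G \right)} = G^{2} + 5 = 5 + G^{2}$)
$T{\left(-2 \right)} 28 = \left(5 + \left(-2\right)^{2}\right) 28 = \left(5 + 4\right) 28 = 9 \cdot 28 = 252$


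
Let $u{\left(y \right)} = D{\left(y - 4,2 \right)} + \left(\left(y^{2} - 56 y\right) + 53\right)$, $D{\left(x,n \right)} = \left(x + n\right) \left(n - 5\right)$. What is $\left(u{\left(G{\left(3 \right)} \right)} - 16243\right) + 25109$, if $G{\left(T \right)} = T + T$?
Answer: $8607$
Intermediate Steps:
$D{\left(x,n \right)} = \left(-5 + n\right) \left(n + x\right)$ ($D{\left(x,n \right)} = \left(n + x\right) \left(-5 + n\right) = \left(-5 + n\right) \left(n + x\right)$)
$G{\left(T \right)} = 2 T$
$u{\left(y \right)} = 59 + y^{2} - 59 y$ ($u{\left(y \right)} = \left(2^{2} - 10 - 5 \left(y - 4\right) + 2 \left(y - 4\right)\right) + \left(\left(y^{2} - 56 y\right) + 53\right) = \left(4 - 10 - 5 \left(y - 4\right) + 2 \left(y - 4\right)\right) + \left(53 + y^{2} - 56 y\right) = \left(4 - 10 - 5 \left(-4 + y\right) + 2 \left(-4 + y\right)\right) + \left(53 + y^{2} - 56 y\right) = \left(4 - 10 - \left(-20 + 5 y\right) + \left(-8 + 2 y\right)\right) + \left(53 + y^{2} - 56 y\right) = \left(6 - 3 y\right) + \left(53 + y^{2} - 56 y\right) = 59 + y^{2} - 59 y$)
$\left(u{\left(G{\left(3 \right)} \right)} - 16243\right) + 25109 = \left(\left(59 + \left(2 \cdot 3\right)^{2} - 59 \cdot 2 \cdot 3\right) - 16243\right) + 25109 = \left(\left(59 + 6^{2} - 354\right) - 16243\right) + 25109 = \left(\left(59 + 36 - 354\right) - 16243\right) + 25109 = \left(-259 - 16243\right) + 25109 = -16502 + 25109 = 8607$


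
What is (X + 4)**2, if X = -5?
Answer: 1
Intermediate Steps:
(X + 4)**2 = (-5 + 4)**2 = (-1)**2 = 1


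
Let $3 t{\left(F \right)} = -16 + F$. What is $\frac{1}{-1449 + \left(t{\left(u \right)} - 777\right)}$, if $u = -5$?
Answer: $- \frac{1}{2233} \approx -0.00044783$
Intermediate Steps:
$t{\left(F \right)} = - \frac{16}{3} + \frac{F}{3}$ ($t{\left(F \right)} = \frac{-16 + F}{3} = - \frac{16}{3} + \frac{F}{3}$)
$\frac{1}{-1449 + \left(t{\left(u \right)} - 777\right)} = \frac{1}{-1449 + \left(\left(- \frac{16}{3} + \frac{1}{3} \left(-5\right)\right) - 777\right)} = \frac{1}{-1449 - 784} = \frac{1}{-2233} = - \frac{1}{2233}$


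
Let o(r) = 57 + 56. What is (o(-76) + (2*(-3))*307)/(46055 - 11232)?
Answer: -1729/34823 ≈ -0.049651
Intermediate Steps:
o(r) = 113
(o(-76) + (2*(-3))*307)/(46055 - 11232) = (113 + (2*(-3))*307)/(46055 - 11232) = (113 - 6*307)/34823 = (113 - 1842)*(1/34823) = -1729*1/34823 = -1729/34823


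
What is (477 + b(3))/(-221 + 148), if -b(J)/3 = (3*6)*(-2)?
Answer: -585/73 ≈ -8.0137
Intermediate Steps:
b(J) = 108 (b(J) = -3*3*6*(-2) = -54*(-2) = -3*(-36) = 108)
(477 + b(3))/(-221 + 148) = (477 + 108)/(-221 + 148) = 585/(-73) = 585*(-1/73) = -585/73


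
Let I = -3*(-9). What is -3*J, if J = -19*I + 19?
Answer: 1482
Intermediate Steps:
I = 27
J = -494 (J = -19*27 + 19 = -513 + 19 = -494)
-3*J = -3*(-494) = 1482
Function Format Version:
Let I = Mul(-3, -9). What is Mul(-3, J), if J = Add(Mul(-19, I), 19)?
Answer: 1482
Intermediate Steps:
I = 27
J = -494 (J = Add(Mul(-19, 27), 19) = Add(-513, 19) = -494)
Mul(-3, J) = Mul(-3, -494) = 1482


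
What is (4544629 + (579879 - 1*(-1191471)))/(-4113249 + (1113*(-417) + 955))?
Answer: -6315979/4576415 ≈ -1.3801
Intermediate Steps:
(4544629 + (579879 - 1*(-1191471)))/(-4113249 + (1113*(-417) + 955)) = (4544629 + (579879 + 1191471))/(-4113249 + (-464121 + 955)) = (4544629 + 1771350)/(-4113249 - 463166) = 6315979/(-4576415) = 6315979*(-1/4576415) = -6315979/4576415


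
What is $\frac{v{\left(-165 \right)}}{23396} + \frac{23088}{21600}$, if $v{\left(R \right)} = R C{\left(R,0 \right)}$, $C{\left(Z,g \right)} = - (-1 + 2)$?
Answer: $\frac{5663863}{5264100} \approx 1.0759$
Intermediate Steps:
$C{\left(Z,g \right)} = -1$ ($C{\left(Z,g \right)} = \left(-1\right) 1 = -1$)
$v{\left(R \right)} = - R$ ($v{\left(R \right)} = R \left(-1\right) = - R$)
$\frac{v{\left(-165 \right)}}{23396} + \frac{23088}{21600} = \frac{\left(-1\right) \left(-165\right)}{23396} + \frac{23088}{21600} = 165 \cdot \frac{1}{23396} + 23088 \cdot \frac{1}{21600} = \frac{165}{23396} + \frac{481}{450} = \frac{5663863}{5264100}$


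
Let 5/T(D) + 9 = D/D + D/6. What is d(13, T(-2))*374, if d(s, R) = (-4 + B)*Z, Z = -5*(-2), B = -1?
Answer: -18700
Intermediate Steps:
Z = 10
T(D) = 5/(-8 + D/6) (T(D) = 5/(-9 + (D/D + D/6)) = 5/(-9 + (1 + D*(⅙))) = 5/(-9 + (1 + D/6)) = 5/(-8 + D/6))
d(s, R) = -50 (d(s, R) = (-4 - 1)*10 = -5*10 = -50)
d(13, T(-2))*374 = -50*374 = -18700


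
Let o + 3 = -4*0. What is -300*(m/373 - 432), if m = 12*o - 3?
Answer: 48352500/373 ≈ 1.2963e+5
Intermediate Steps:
o = -3 (o = -3 - 4*0 = -3 + 0 = -3)
m = -39 (m = 12*(-3) - 3 = -36 - 3 = -39)
-300*(m/373 - 432) = -300*(-39/373 - 432) = -300*(-161175/373) = 48352500/373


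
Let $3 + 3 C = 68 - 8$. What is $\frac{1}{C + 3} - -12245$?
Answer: $\frac{269391}{22} \approx 12245.0$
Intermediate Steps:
$C = 19$ ($C = -1 + \frac{68 - 8}{3} = -1 + \frac{1}{3} \cdot 60 = -1 + 20 = 19$)
$\frac{1}{C + 3} - -12245 = \frac{1}{19 + 3} - -12245 = \frac{1}{22} + 12245 = \frac{269391}{22}$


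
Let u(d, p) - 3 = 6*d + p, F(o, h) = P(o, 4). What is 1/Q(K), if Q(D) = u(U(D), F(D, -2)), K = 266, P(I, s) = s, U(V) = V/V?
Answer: 1/13 ≈ 0.076923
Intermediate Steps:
U(V) = 1
F(o, h) = 4
u(d, p) = 3 + p + 6*d (u(d, p) = 3 + (6*d + p) = 3 + (p + 6*d) = 3 + p + 6*d)
Q(D) = 13 (Q(D) = 3 + 4 + 6*1 = 3 + 4 + 6 = 13)
1/Q(K) = 1/13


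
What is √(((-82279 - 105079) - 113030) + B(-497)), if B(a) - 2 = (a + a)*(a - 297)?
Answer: 5*√19554 ≈ 699.18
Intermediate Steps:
B(a) = 2 + 2*a*(-297 + a) (B(a) = 2 + (a + a)*(a - 297) = 2 + (2*a)*(-297 + a) = 2 + 2*a*(-297 + a))
√(((-82279 - 105079) - 113030) + B(-497)) = √(((-82279 - 105079) - 113030) + (2 - 594*(-497) + 2*(-497)²)) = √((-187358 - 113030) + (2 + 295218 + 2*247009)) = √(-300388 + (2 + 295218 + 494018)) = √(-300388 + 789238) = √488850 = 5*√19554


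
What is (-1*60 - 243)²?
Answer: 91809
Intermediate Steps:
(-1*60 - 243)² = (-60 - 243)² = (-303)² = 91809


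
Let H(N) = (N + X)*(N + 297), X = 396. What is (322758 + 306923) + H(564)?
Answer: 1456241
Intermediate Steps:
H(N) = (297 + N)*(396 + N) (H(N) = (N + 396)*(N + 297) = (396 + N)*(297 + N) = (297 + N)*(396 + N))
(322758 + 306923) + H(564) = (322758 + 306923) + (117612 + 564² + 693*564) = 629681 + (117612 + 318096 + 390852) = 629681 + 826560 = 1456241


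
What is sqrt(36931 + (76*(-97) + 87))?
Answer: 9*sqrt(366) ≈ 172.18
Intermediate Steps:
sqrt(36931 + (76*(-97) + 87)) = sqrt(36931 + (-7372 + 87)) = sqrt(36931 - 7285) = sqrt(29646) = 9*sqrt(366)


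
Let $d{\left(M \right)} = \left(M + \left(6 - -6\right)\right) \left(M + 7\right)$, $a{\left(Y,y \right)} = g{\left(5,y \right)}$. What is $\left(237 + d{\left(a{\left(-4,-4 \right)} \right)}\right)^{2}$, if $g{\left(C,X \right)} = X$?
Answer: $68121$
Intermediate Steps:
$a{\left(Y,y \right)} = y$
$d{\left(M \right)} = \left(7 + M\right) \left(12 + M\right)$ ($d{\left(M \right)} = \left(M + \left(6 + 6\right)\right) \left(7 + M\right) = \left(M + 12\right) \left(7 + M\right) = \left(12 + M\right) \left(7 + M\right) = \left(7 + M\right) \left(12 + M\right)$)
$\left(237 + d{\left(a{\left(-4,-4 \right)} \right)}\right)^{2} = \left(237 + \left(84 + \left(-4\right)^{2} + 19 \left(-4\right)\right)\right)^{2} = \left(237 + \left(84 + 16 - 76\right)\right)^{2} = \left(237 + 24\right)^{2} = 261^{2} = 68121$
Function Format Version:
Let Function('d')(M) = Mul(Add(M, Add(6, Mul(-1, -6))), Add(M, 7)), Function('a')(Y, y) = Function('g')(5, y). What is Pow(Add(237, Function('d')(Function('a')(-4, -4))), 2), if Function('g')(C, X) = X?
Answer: 68121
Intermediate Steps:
Function('a')(Y, y) = y
Function('d')(M) = Mul(Add(7, M), Add(12, M)) (Function('d')(M) = Mul(Add(M, Add(6, 6)), Add(7, M)) = Mul(Add(M, 12), Add(7, M)) = Mul(Add(12, M), Add(7, M)) = Mul(Add(7, M), Add(12, M)))
Pow(Add(237, Function('d')(Function('a')(-4, -4))), 2) = Pow(Add(237, Add(84, Pow(-4, 2), Mul(19, -4))), 2) = Pow(Add(237, Add(84, 16, -76)), 2) = Pow(Add(237, 24), 2) = Pow(261, 2) = 68121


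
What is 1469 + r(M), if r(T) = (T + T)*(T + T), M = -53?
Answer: 12705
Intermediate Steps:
r(T) = 4*T**2 (r(T) = (2*T)*(2*T) = 4*T**2)
1469 + r(M) = 1469 + 4*(-53)**2 = 1469 + 4*2809 = 1469 + 11236 = 12705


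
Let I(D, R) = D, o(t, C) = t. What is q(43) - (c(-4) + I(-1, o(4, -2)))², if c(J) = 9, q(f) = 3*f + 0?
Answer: 65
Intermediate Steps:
q(f) = 3*f
q(43) - (c(-4) + I(-1, o(4, -2)))² = 3*43 - (9 - 1)² = 129 - 1*8² = 129 - 1*64 = 129 - 64 = 65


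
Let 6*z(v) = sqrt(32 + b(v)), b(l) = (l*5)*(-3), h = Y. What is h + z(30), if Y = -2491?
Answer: -2491 + I*sqrt(418)/6 ≈ -2491.0 + 3.4075*I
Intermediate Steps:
h = -2491
b(l) = -15*l (b(l) = (5*l)*(-3) = -15*l)
z(v) = sqrt(32 - 15*v)/6
h + z(30) = -2491 + sqrt(32 - 15*30)/6 = -2491 + sqrt(32 - 450)/6 = -2491 + sqrt(-418)/6 = -2491 + (I*sqrt(418))/6 = -2491 + I*sqrt(418)/6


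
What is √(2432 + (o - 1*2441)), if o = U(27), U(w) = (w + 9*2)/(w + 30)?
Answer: 2*I*√741/19 ≈ 2.8654*I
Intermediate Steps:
U(w) = (18 + w)/(30 + w) (U(w) = (w + 18)/(30 + w) = (18 + w)/(30 + w))
o = 15/19 (o = (18 + 27)/(30 + 27) = 45/57 = (1/57)*45 = 15/19 ≈ 0.78947)
√(2432 + (o - 1*2441)) = √(2432 + (15/19 - 1*2441)) = √(2432 + (15/19 - 2441)) = √(2432 - 46364/19) = √(-156/19) = 2*I*√741/19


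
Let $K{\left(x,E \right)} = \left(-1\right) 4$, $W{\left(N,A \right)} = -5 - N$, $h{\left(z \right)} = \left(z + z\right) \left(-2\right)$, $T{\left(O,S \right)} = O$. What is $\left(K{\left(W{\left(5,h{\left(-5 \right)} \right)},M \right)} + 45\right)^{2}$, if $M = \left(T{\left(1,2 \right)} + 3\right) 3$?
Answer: $1681$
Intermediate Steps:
$h{\left(z \right)} = - 4 z$ ($h{\left(z \right)} = 2 z \left(-2\right) = - 4 z$)
$M = 12$ ($M = \left(1 + 3\right) 3 = 4 \cdot 3 = 12$)
$K{\left(x,E \right)} = -4$
$\left(K{\left(W{\left(5,h{\left(-5 \right)} \right)},M \right)} + 45\right)^{2} = \left(-4 + 45\right)^{2} = 41^{2} = 1681$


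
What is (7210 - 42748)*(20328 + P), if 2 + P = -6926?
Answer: -476209200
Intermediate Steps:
P = -6928 (P = -2 - 6926 = -6928)
(7210 - 42748)*(20328 + P) = (7210 - 42748)*(20328 - 6928) = -35538*13400 = -476209200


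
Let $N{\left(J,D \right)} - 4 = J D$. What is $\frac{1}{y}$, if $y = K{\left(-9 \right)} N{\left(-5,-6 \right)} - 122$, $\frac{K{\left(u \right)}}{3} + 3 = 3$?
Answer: $- \frac{1}{122} \approx -0.0081967$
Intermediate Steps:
$N{\left(J,D \right)} = 4 + D J$ ($N{\left(J,D \right)} = 4 + J D = 4 + D J$)
$K{\left(u \right)} = 0$ ($K{\left(u \right)} = -9 + 3 \cdot 3 = -9 + 9 = 0$)
$y = -122$ ($y = 0 \left(4 - -30\right) - 122 = 0 \left(4 + 30\right) - 122 = 0 \cdot 34 - 122 = 0 - 122 = -122$)
$\frac{1}{y} = \frac{1}{-122} = - \frac{1}{122}$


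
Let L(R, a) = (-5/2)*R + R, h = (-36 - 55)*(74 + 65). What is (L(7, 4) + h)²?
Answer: 641051761/4 ≈ 1.6026e+8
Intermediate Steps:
h = -12649 (h = -91*139 = -12649)
L(R, a) = -3*R/2 (L(R, a) = (-5*½)*R + R = -5*R/2 + R = -3*R/2)
(L(7, 4) + h)² = (-3/2*7 - 12649)² = (-21/2 - 12649)² = (-25319/2)² = 641051761/4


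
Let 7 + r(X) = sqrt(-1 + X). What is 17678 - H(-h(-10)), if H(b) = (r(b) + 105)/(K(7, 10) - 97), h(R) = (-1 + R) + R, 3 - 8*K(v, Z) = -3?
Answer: 972346/55 + 8*sqrt(5)/385 ≈ 17679.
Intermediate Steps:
K(v, Z) = 3/4 (K(v, Z) = 3/8 - 1/8*(-3) = 3/8 + 3/8 = 3/4)
r(X) = -7 + sqrt(-1 + X)
h(R) = -1 + 2*R
H(b) = -56/55 - 4*sqrt(-1 + b)/385 (H(b) = ((-7 + sqrt(-1 + b)) + 105)/(3/4 - 97) = (98 + sqrt(-1 + b))/(-385/4) = (98 + sqrt(-1 + b))*(-4/385) = -56/55 - 4*sqrt(-1 + b)/385)
17678 - H(-h(-10)) = 17678 - (-56/55 - 4*sqrt(-1 - (-1 + 2*(-10)))/385) = 17678 - (-56/55 - 4*sqrt(-1 - (-1 - 20))/385) = 17678 - (-56/55 - 4*sqrt(-1 - 1*(-21))/385) = 17678 - (-56/55 - 4*sqrt(-1 + 21)/385) = 17678 - (-56/55 - 8*sqrt(5)/385) = 17678 + (56/55 + 8*sqrt(5)/385) = 972346/55 + 8*sqrt(5)/385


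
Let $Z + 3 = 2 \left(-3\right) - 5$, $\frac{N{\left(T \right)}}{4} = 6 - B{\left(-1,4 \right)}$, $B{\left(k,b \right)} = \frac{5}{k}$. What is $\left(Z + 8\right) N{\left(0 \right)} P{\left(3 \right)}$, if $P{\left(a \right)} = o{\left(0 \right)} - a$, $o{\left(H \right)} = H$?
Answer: $792$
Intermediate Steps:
$N{\left(T \right)} = 44$ ($N{\left(T \right)} = 4 \left(6 - \frac{5}{-1}\right) = 4 \left(6 - 5 \left(-1\right)\right) = 4 \left(6 - -5\right) = 4 \left(6 + 5\right) = 4 \cdot 11 = 44$)
$P{\left(a \right)} = - a$ ($P{\left(a \right)} = 0 - a = - a$)
$Z = -14$ ($Z = -3 + \left(2 \left(-3\right) - 5\right) = -3 - 11 = -14$)
$\left(Z + 8\right) N{\left(0 \right)} P{\left(3 \right)} = \left(-14 + 8\right) 44 \left(\left(-1\right) 3\right) = \left(-6\right) 44 \left(-3\right) = \left(-264\right) \left(-3\right) = 792$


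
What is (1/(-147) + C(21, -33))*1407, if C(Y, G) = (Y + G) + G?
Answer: -443272/7 ≈ -63325.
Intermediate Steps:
C(Y, G) = Y + 2*G (C(Y, G) = (G + Y) + G = Y + 2*G)
(1/(-147) + C(21, -33))*1407 = (1/(-147) + (21 + 2*(-33)))*1407 = (-1/147 + (21 - 66))*1407 = (-1/147 - 45)*1407 = -6616/147*1407 = -443272/7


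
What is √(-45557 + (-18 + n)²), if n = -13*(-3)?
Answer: 2*I*√11279 ≈ 212.41*I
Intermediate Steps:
n = 39
√(-45557 + (-18 + n)²) = √(-45557 + (-18 + 39)²) = √(-45557 + 21²) = √(-45557 + 441) = √(-45116) = 2*I*√11279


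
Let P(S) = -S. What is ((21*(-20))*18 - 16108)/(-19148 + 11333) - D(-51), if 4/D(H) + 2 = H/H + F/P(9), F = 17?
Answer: 448354/101595 ≈ 4.4131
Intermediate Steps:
D(H) = -18/13 (D(H) = 4/(-2 + (H/H + 17/((-1*9)))) = 4/(-2 + (1 + 17/(-9))) = 4/(-2 + (1 + 17*(-1/9))) = 4/(-2 + (1 - 17/9)) = 4/(-2 - 8/9) = 4/(-26/9) = 4*(-9/26) = -18/13)
((21*(-20))*18 - 16108)/(-19148 + 11333) - D(-51) = ((21*(-20))*18 - 16108)/(-19148 + 11333) - 1*(-18/13) = (-420*18 - 16108)/(-7815) + 18/13 = (-7560 - 16108)*(-1/7815) + 18/13 = -23668*(-1/7815) + 18/13 = 23668/7815 + 18/13 = 448354/101595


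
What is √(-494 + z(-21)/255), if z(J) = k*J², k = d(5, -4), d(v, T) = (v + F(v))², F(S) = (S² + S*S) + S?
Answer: √1656514/17 ≈ 75.709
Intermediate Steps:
F(S) = S + 2*S² (F(S) = (S² + S²) + S = 2*S² + S = S + 2*S²)
d(v, T) = (v + v*(1 + 2*v))²
k = 3600 (k = 4*5²*(1 + 5)² = 4*25*6² = 4*25*36 = 3600)
z(J) = 3600*J²
√(-494 + z(-21)/255) = √(-494 + (3600*(-21)²)/255) = √(-494 + (3600*441)*(1/255)) = √(-494 + 1587600*(1/255)) = √(-494 + 105840/17) = √(97442/17) = √1656514/17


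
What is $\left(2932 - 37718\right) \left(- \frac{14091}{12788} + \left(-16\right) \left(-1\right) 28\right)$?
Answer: $- \frac{99399829669}{6394} \approx -1.5546 \cdot 10^{7}$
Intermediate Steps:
$\left(2932 - 37718\right) \left(- \frac{14091}{12788} + \left(-16\right) \left(-1\right) 28\right) = - 34786 \left(\left(-14091\right) \frac{1}{12788} + 16 \cdot 28\right) = - 34786 \left(- \frac{14091}{12788} + 448\right) = \left(-34786\right) \frac{5714933}{12788} = - \frac{99399829669}{6394}$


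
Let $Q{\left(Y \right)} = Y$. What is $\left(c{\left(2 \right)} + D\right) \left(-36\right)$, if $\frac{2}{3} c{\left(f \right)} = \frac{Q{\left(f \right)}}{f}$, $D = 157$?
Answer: $-5706$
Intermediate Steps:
$c{\left(f \right)} = \frac{3}{2}$ ($c{\left(f \right)} = \frac{3 \frac{f}{f}}{2} = \frac{3}{2} \cdot 1 = \frac{3}{2}$)
$\left(c{\left(2 \right)} + D\right) \left(-36\right) = \left(\frac{3}{2} + 157\right) \left(-36\right) = \frac{317}{2} \left(-36\right) = -5706$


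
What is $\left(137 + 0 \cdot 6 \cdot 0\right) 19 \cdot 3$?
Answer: $7809$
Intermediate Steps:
$\left(137 + 0 \cdot 6 \cdot 0\right) 19 \cdot 3 = \left(137 + 0 \cdot 0\right) 57 = \left(137 + 0\right) 57 = 137 \cdot 57 = 7809$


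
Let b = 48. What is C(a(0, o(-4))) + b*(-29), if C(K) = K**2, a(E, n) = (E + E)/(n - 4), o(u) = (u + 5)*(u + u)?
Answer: -1392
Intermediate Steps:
o(u) = 2*u*(5 + u) (o(u) = (5 + u)*(2*u) = 2*u*(5 + u))
a(E, n) = 2*E/(-4 + n) (a(E, n) = (2*E)/(-4 + n) = 2*E/(-4 + n))
C(a(0, o(-4))) + b*(-29) = (2*0/(-4 + 2*(-4)*(5 - 4)))**2 + 48*(-29) = (2*0/(-4 + 2*(-4)*1))**2 - 1392 = (2*0/(-4 - 8))**2 - 1392 = (2*0/(-12))**2 - 1392 = (2*0*(-1/12))**2 - 1392 = 0**2 - 1392 = 0 - 1392 = -1392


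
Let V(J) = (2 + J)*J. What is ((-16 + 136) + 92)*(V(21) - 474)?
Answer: 1908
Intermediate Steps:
V(J) = J*(2 + J)
((-16 + 136) + 92)*(V(21) - 474) = ((-16 + 136) + 92)*(21*(2 + 21) - 474) = (120 + 92)*(21*23 - 474) = 212*(483 - 474) = 212*9 = 1908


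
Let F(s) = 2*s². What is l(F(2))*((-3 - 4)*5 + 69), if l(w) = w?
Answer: 272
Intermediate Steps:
l(F(2))*((-3 - 4)*5 + 69) = (2*2²)*((-3 - 4)*5 + 69) = (2*4)*(-7*5 + 69) = 8*(-35 + 69) = 8*34 = 272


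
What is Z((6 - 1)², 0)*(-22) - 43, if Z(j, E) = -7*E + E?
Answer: -43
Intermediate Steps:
Z(j, E) = -6*E
Z((6 - 1)², 0)*(-22) - 43 = -6*0*(-22) - 43 = 0*(-22) - 43 = 0 - 43 = -43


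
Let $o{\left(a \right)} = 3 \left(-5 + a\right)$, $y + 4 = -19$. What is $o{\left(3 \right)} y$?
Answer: $138$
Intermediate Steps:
$y = -23$ ($y = -4 - 19 = -23$)
$o{\left(a \right)} = -15 + 3 a$
$o{\left(3 \right)} y = \left(-15 + 3 \cdot 3\right) \left(-23\right) = \left(-15 + 9\right) \left(-23\right) = \left(-6\right) \left(-23\right) = 138$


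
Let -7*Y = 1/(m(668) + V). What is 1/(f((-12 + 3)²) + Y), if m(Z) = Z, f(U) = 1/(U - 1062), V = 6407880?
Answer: -44007499116/44860817 ≈ -980.98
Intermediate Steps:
f(U) = 1/(-1062 + U)
Y = -1/44859836 (Y = -1/(7*(668 + 6407880)) = -⅐/6408548 = -⅐*1/6408548 = -1/44859836 ≈ -2.2292e-8)
1/(f((-12 + 3)²) + Y) = 1/(1/(-1062 + (-12 + 3)²) - 1/44859836) = 1/(1/(-1062 + (-9)²) - 1/44859836) = 1/(1/(-1062 + 81) - 1/44859836) = 1/(1/(-981) - 1/44859836) = 1/(-1/981 - 1/44859836) = 1/(-44860817/44007499116) = -44007499116/44860817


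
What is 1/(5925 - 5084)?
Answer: 1/841 ≈ 0.0011891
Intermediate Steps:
1/(5925 - 5084) = 1/841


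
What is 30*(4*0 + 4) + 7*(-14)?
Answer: 22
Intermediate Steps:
30*(4*0 + 4) + 7*(-14) = 30*(0 + 4) - 98 = 30*4 - 98 = 120 - 98 = 22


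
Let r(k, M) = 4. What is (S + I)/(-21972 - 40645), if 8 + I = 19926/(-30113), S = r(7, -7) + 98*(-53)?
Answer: 156547300/1885585721 ≈ 0.083023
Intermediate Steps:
S = -5190 (S = 4 + 98*(-53) = 4 - 5194 = -5190)
I = -260830/30113 (I = -8 + 19926/(-30113) = -8 + 19926*(-1/30113) = -8 - 19926/30113 = -260830/30113 ≈ -8.6617)
(S + I)/(-21972 - 40645) = (-5190 - 260830/30113)/(-21972 - 40645) = -156547300/30113/(-62617) = -156547300/30113*(-1/62617) = 156547300/1885585721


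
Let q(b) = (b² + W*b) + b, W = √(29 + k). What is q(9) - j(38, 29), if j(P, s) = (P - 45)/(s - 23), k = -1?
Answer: 547/6 + 18*√7 ≈ 138.79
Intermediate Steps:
W = 2*√7 (W = √(29 - 1) = √28 = 2*√7 ≈ 5.2915)
q(b) = b + b² + 2*b*√7 (q(b) = (b² + (2*√7)*b) + b = (b² + 2*b*√7) + b = b + b² + 2*b*√7)
j(P, s) = (-45 + P)/(-23 + s)
q(9) - j(38, 29) = 9*(1 + 9 + 2*√7) - (-45 + 38)/(-23 + 29) = 9*(10 + 2*√7) - (-7)/6 = (90 + 18*√7) - (-7)/6 = (90 + 18*√7) - 1*(-7/6) = (90 + 18*√7) + 7/6 = 547/6 + 18*√7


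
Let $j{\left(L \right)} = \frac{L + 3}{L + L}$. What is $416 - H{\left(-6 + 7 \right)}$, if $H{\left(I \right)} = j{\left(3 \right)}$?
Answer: $415$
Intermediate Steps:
$j{\left(L \right)} = \frac{3 + L}{2 L}$
$H{\left(I \right)} = 1$ ($H{\left(I \right)} = \frac{3 + 3}{2 \cdot 3} = \frac{1}{2} \cdot \frac{1}{3} \cdot 6 = 1$)
$416 - H{\left(-6 + 7 \right)} = 416 - 1 = 415$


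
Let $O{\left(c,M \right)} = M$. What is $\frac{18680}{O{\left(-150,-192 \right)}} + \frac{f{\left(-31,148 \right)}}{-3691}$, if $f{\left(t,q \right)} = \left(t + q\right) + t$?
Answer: $- \frac{8620549}{88584} \approx -97.315$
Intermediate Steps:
$f{\left(t,q \right)} = q + 2 t$ ($f{\left(t,q \right)} = \left(q + t\right) + t = q + 2 t$)
$\frac{18680}{O{\left(-150,-192 \right)}} + \frac{f{\left(-31,148 \right)}}{-3691} = \frac{18680}{-192} + \frac{148 + 2 \left(-31\right)}{-3691} = 18680 \left(- \frac{1}{192}\right) + \left(148 - 62\right) \left(- \frac{1}{3691}\right) = - \frac{2335}{24} + 86 \left(- \frac{1}{3691}\right) = - \frac{2335}{24} - \frac{86}{3691} = - \frac{8620549}{88584}$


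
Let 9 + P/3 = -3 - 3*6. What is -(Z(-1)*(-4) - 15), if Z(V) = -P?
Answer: 375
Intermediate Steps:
P = -90 (P = -27 + 3*(-3 - 3*6) = -27 + 3*(-3 - 18) = -27 + 3*(-21) = -27 - 63 = -90)
Z(V) = 90 (Z(V) = -1*(-90) = 90)
-(Z(-1)*(-4) - 15) = -(90*(-4) - 15) = -(-360 - 15) = -1*(-375) = 375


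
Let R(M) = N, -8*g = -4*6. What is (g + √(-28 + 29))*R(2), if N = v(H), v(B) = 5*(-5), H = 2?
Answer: -100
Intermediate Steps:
g = 3 (g = -(-1)*6/2 = -⅛*(-24) = 3)
v(B) = -25
N = -25
R(M) = -25
(g + √(-28 + 29))*R(2) = (3 + √(-28 + 29))*(-25) = (3 + √1)*(-25) = (3 + 1)*(-25) = 4*(-25) = -100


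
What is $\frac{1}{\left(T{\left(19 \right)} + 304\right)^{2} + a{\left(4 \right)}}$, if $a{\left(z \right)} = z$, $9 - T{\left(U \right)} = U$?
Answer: $\frac{1}{86440} \approx 1.1569 \cdot 10^{-5}$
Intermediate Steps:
$T{\left(U \right)} = 9 - U$
$\frac{1}{\left(T{\left(19 \right)} + 304\right)^{2} + a{\left(4 \right)}} = \frac{1}{\left(\left(9 - 19\right) + 304\right)^{2} + 4} = \frac{1}{\left(-10 + 304\right)^{2} + 4} = \frac{1}{294^{2} + 4} = \frac{1}{86436 + 4} = \frac{1}{86440}$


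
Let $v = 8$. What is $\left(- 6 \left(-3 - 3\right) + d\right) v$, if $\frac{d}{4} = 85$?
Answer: $3008$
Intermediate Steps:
$d = 340$ ($d = 4 \cdot 85 = 340$)
$\left(- 6 \left(-3 - 3\right) + d\right) v = \left(- 6 \left(-3 - 3\right) + 340\right) 8 = \left(\left(-6\right) \left(-6\right) + 340\right) 8 = \left(36 + 340\right) 8 = 376 \cdot 8 = 3008$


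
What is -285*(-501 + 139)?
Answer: 103170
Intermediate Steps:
-285*(-501 + 139) = -285*(-362) = 103170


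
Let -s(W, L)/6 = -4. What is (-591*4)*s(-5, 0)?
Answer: -56736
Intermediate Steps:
s(W, L) = 24 (s(W, L) = -6*(-4) = 24)
(-591*4)*s(-5, 0) = -591*4*24 = -2364*24 = -56736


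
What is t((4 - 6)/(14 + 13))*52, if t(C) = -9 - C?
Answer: -12532/27 ≈ -464.15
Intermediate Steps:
t((4 - 6)/(14 + 13))*52 = (-9 - (4 - 6)/(14 + 13))*52 = (-9 - (-2)/27)*52 = (-9 - 1*(-2/27))*52 = (-9 + 2/27)*52 = -241/27*52 = -12532/27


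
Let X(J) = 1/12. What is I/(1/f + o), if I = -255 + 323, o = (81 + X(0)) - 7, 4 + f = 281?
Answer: 226032/246265 ≈ 0.91784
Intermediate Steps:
X(J) = 1/12
f = 277 (f = -4 + 281 = 277)
o = 889/12 (o = (81 + 1/12) - 7 = 973/12 - 7 = 889/12 ≈ 74.083)
I = 68
I/(1/f + o) = 68/(1/277 + 889/12) = 68/(246265/3324) = 68*(3324/246265) = 226032/246265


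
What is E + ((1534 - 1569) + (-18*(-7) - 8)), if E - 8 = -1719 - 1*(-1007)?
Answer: -621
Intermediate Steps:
E = -704 (E = 8 + (-1719 - 1*(-1007)) = 8 + (-1719 + 1007) = 8 - 712 = -704)
E + ((1534 - 1569) + (-18*(-7) - 8)) = -704 + ((1534 - 1569) + (-18*(-7) - 8)) = -704 + (-35 + (126 - 8)) = -704 + (-35 + 118) = -704 + 83 = -621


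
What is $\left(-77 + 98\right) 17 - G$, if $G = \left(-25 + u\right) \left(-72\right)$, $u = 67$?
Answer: $3381$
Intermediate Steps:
$G = -3024$ ($G = \left(-25 + 67\right) \left(-72\right) = 42 \left(-72\right) = -3024$)
$\left(-77 + 98\right) 17 - G = \left(-77 + 98\right) 17 - -3024 = 21 \cdot 17 + 3024 = 357 + 3024 = 3381$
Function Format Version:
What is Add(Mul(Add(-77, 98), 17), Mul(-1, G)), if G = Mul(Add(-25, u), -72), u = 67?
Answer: 3381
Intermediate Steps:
G = -3024 (G = Mul(Add(-25, 67), -72) = Mul(42, -72) = -3024)
Add(Mul(Add(-77, 98), 17), Mul(-1, G)) = Add(Mul(Add(-77, 98), 17), Mul(-1, -3024)) = Add(Mul(21, 17), 3024) = Add(357, 3024) = 3381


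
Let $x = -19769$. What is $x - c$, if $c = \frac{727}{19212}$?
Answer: $- \frac{379802755}{19212} \approx -19769.0$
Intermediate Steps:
$c = \frac{727}{19212}$ ($c = 727 \cdot \frac{1}{19212} = \frac{727}{19212} \approx 0.037841$)
$x - c = -19769 - \frac{727}{19212} = - \frac{379802755}{19212}$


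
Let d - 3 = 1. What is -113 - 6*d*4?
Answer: -209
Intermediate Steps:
d = 4 (d = 3 + 1 = 4)
-113 - 6*d*4 = -113 - 6*4*4 = -113 - 24*4 = -113 - 96 = -209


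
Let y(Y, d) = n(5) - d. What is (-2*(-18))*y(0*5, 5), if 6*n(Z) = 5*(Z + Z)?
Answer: 120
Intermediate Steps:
n(Z) = 5*Z/3 (n(Z) = (5*(Z + Z))/6 = (5*(2*Z))/6 = (10*Z)/6 = 5*Z/3)
y(Y, d) = 25/3 - d (y(Y, d) = (5/3)*5 - d = 25/3 - d)
(-2*(-18))*y(0*5, 5) = (-2*(-18))*(25/3 - 1*5) = 36*(25/3 - 5) = 36*(10/3) = 120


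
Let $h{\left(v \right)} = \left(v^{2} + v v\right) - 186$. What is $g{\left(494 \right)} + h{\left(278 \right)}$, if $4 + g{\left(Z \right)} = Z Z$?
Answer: $398414$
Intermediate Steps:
$h{\left(v \right)} = -186 + 2 v^{2}$ ($h{\left(v \right)} = \left(v^{2} + v^{2}\right) - 186 = 2 v^{2} - 186 = -186 + 2 v^{2}$)
$g{\left(Z \right)} = -4 + Z^{2}$ ($g{\left(Z \right)} = -4 + Z Z = -4 + Z^{2}$)
$g{\left(494 \right)} + h{\left(278 \right)} = \left(-4 + 494^{2}\right) - \left(186 - 2 \cdot 278^{2}\right) = \left(-4 + 244036\right) + \left(-186 + 2 \cdot 77284\right) = 244032 + \left(-186 + 154568\right) = 244032 + 154382 = 398414$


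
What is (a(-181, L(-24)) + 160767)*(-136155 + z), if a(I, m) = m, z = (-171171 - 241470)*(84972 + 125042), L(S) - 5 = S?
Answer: -13930505771940492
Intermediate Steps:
L(S) = 5 + S
z = -86660386974 (z = -412641*210014 = -86660386974)
(a(-181, L(-24)) + 160767)*(-136155 + z) = ((5 - 24) + 160767)*(-136155 - 86660386974) = (-19 + 160767)*(-86660523129) = 160748*(-86660523129) = -13930505771940492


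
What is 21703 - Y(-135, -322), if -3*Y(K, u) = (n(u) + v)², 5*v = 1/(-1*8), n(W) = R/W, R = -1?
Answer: 900101547427/41473600 ≈ 21703.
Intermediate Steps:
n(W) = -1/W
v = -1/40 (v = 1/(5*((-1*8))) = (⅕)/(-8) = (⅕)*(-⅛) = -1/40 ≈ -0.025000)
Y(K, u) = -(-1/40 - 1/u)²/3 (Y(K, u) = -(-1/u - 1/40)²/3 = -(-1/40 - 1/u)²/3)
21703 - Y(-135, -322) = 21703 - (-1)*(40 - 322)²/(4800*(-322)²) = 21703 - (-1)*(-282)²/(4800*103684) = 21703 - (-1)*79524/(4800*103684) = 21703 - 1*(-6627/41473600) = 21703 + 6627/41473600 = 900101547427/41473600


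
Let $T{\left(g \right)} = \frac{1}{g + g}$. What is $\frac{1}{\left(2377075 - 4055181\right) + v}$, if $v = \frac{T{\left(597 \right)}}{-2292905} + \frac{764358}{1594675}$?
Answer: $- \frac{873157461472950}{1465250356521579690023} \approx -5.9591 \cdot 10^{-7}$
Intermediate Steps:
$T{\left(g \right)} = \frac{1}{2 g}$
$v = \frac{418520946542677}{873157461472950}$ ($v = \frac{\frac{1}{2} \cdot \frac{1}{597}}{-2292905} + \frac{764358}{1594675} = \frac{1}{2} \cdot \frac{1}{597} \left(- \frac{1}{2292905}\right) + 764358 \cdot \frac{1}{1594675} = \frac{1}{1194} \left(- \frac{1}{2292905}\right) + \frac{764358}{1594675} = - \frac{1}{2737728570} + \frac{764358}{1594675} = \frac{418520946542677}{873157461472950} \approx 0.47932$)
$\frac{1}{\left(2377075 - 4055181\right) + v} = \frac{1}{\left(2377075 - 4055181\right) + \frac{418520946542677}{873157461472950}} = \frac{1}{-1678106 + \frac{418520946542677}{873157461472950}} = \frac{1}{- \frac{1465250356521579690023}{873157461472950}} = - \frac{873157461472950}{1465250356521579690023}$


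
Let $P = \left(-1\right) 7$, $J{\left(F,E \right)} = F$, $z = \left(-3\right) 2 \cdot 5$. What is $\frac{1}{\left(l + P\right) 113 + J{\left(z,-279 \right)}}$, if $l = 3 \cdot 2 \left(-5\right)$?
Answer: $- \frac{1}{4211} \approx -0.00023747$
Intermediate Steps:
$z = -30$ ($z = \left(-6\right) 5 = -30$)
$l = -30$ ($l = 6 \left(-5\right) = -30$)
$P = -7$
$\frac{1}{\left(l + P\right) 113 + J{\left(z,-279 \right)}} = \frac{1}{\left(-30 - 7\right) 113 - 30} = \frac{1}{\left(-37\right) 113 - 30} = \frac{1}{-4181 - 30} = \frac{1}{-4211} = - \frac{1}{4211}$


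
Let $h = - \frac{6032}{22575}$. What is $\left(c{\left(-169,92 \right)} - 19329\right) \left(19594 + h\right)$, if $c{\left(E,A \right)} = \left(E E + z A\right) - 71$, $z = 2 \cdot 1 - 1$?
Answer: $\frac{4092865777054}{22575} \approx 1.813 \cdot 10^{8}$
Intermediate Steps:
$z = 1$ ($z = 2 - 1 = 1$)
$h = - \frac{6032}{22575}$ ($h = \left(-6032\right) \frac{1}{22575} = - \frac{6032}{22575} \approx -0.2672$)
$c{\left(E,A \right)} = -71 + A + E^{2}$ ($c{\left(E,A \right)} = \left(E E + 1 A\right) - 71 = \left(E^{2} + A\right) - 71 = \left(A + E^{2}\right) - 71 = -71 + A + E^{2}$)
$\left(c{\left(-169,92 \right)} - 19329\right) \left(19594 + h\right) = \left(\left(-71 + 92 + \left(-169\right)^{2}\right) - 19329\right) \left(19594 - \frac{6032}{22575}\right) = \left(\left(-71 + 92 + 28561\right) - 19329\right) \frac{442328518}{22575} = \left(28582 - 19329\right) \frac{442328518}{22575} = 9253 \cdot \frac{442328518}{22575} = \frac{4092865777054}{22575}$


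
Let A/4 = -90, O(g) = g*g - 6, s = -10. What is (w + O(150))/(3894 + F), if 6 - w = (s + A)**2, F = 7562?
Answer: -3575/358 ≈ -9.9860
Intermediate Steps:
O(g) = -6 + g**2 (O(g) = g**2 - 6 = -6 + g**2)
A = -360 (A = 4*(-90) = -360)
w = -136894 (w = 6 - (-10 - 360)**2 = 6 - 1*(-370)**2 = 6 - 1*136900 = 6 - 136900 = -136894)
(w + O(150))/(3894 + F) = (-136894 + (-6 + 150**2))/(3894 + 7562) = (-136894 + (-6 + 22500))/11456 = (-136894 + 22494)*(1/11456) = -114400*1/11456 = -3575/358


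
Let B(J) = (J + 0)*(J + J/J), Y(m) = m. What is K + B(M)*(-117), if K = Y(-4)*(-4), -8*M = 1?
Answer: 1843/64 ≈ 28.797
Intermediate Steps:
M = -⅛ (M = -⅛*1 = -⅛ ≈ -0.12500)
B(J) = J*(1 + J) (B(J) = J*(J + 1) = J*(1 + J))
K = 16 (K = -4*(-4) = 16)
K + B(M)*(-117) = 16 - (1 - ⅛)/8*(-117) = 16 - ⅛*7/8*(-117) = 16 - 7/64*(-117) = 16 + 819/64 = 1843/64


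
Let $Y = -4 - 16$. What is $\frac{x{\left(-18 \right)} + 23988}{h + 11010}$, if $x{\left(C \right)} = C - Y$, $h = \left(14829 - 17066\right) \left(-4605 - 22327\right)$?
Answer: $\frac{11995}{30128947} \approx 0.00039812$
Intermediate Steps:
$Y = -20$ ($Y = -4 - 16 = -20$)
$h = 60246884$ ($h = \left(-2237\right) \left(-26932\right) = 60246884$)
$x{\left(C \right)} = 20 + C$ ($x{\left(C \right)} = C - -20 = C + 20 = 20 + C$)
$\frac{x{\left(-18 \right)} + 23988}{h + 11010} = \frac{\left(20 - 18\right) + 23988}{60246884 + 11010} = \frac{2 + 23988}{60257894} = 23990 \cdot \frac{1}{60257894} = \frac{11995}{30128947}$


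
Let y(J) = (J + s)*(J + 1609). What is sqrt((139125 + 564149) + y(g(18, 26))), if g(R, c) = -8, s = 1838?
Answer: 76*sqrt(629) ≈ 1906.1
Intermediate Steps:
y(J) = (1609 + J)*(1838 + J) (y(J) = (J + 1838)*(J + 1609) = (1838 + J)*(1609 + J) = (1609 + J)*(1838 + J))
sqrt((139125 + 564149) + y(g(18, 26))) = sqrt((139125 + 564149) + (2957342 + (-8)**2 + 3447*(-8))) = sqrt(703274 + (2957342 + 64 - 27576)) = sqrt(703274 + 2929830) = sqrt(3633104) = 76*sqrt(629)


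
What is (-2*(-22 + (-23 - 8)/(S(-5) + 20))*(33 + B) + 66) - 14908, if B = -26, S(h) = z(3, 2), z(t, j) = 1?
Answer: -43540/3 ≈ -14513.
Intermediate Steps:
S(h) = 1
(-2*(-22 + (-23 - 8)/(S(-5) + 20))*(33 + B) + 66) - 14908 = (-2*(-22 + (-23 - 8)/(1 + 20))*(33 - 26) + 66) - 14908 = (-2*(-22 - 31/21)*7 + 66) - 14908 = (-(-986)*7/21 + 66) - 14908 = (-2*(-493/3) + 66) - 14908 = (986/3 + 66) - 14908 = 1184/3 - 14908 = -43540/3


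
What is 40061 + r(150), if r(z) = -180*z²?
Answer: -4009939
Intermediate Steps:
40061 + r(150) = 40061 - 180*150² = 40061 - 180*22500 = 40061 - 4050000 = -4009939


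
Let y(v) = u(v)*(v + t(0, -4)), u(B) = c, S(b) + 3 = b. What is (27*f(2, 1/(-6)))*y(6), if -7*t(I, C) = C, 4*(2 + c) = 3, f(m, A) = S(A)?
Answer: 19665/28 ≈ 702.32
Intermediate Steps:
S(b) = -3 + b
f(m, A) = -3 + A
c = -5/4 (c = -2 + (1/4)*3 = -2 + 3/4 = -5/4 ≈ -1.2500)
t(I, C) = -C/7
u(B) = -5/4
y(v) = -5/7 - 5*v/4 (y(v) = -5*(v - 1/7*(-4))/4 = -5*(v + 4/7)/4 = -5*(4/7 + v)/4 = -5/7 - 5*v/4)
(27*f(2, 1/(-6)))*y(6) = (27*(-3 + 1/(-6)))*(-5/7 - 5/4*6) = (27*(-3 - 1/6))*(-5/7 - 15/2) = (27*(-19/6))*(-115/14) = -171/2*(-115/14) = 19665/28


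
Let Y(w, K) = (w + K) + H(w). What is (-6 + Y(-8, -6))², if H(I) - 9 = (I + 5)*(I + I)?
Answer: 1369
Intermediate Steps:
H(I) = 9 + 2*I*(5 + I) (H(I) = 9 + (I + 5)*(I + I) = 9 + (5 + I)*(2*I) = 9 + 2*I*(5 + I))
Y(w, K) = 9 + K + 2*w² + 11*w (Y(w, K) = (w + K) + (9 + 2*w² + 10*w) = (K + w) + (9 + 2*w² + 10*w) = 9 + K + 2*w² + 11*w)
(-6 + Y(-8, -6))² = (-6 + (9 - 6 + 2*(-8)² + 11*(-8)))² = (-6 + (9 - 6 + 2*64 - 88))² = (-6 + (9 - 6 + 128 - 88))² = (-6 + 43)² = 37² = 1369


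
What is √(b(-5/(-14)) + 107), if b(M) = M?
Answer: 3*√2338/14 ≈ 10.361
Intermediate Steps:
√(b(-5/(-14)) + 107) = √(-5/(-14) + 107) = √(-5*(-1/14) + 107) = √(5/14 + 107) = √(1503/14) = 3*√2338/14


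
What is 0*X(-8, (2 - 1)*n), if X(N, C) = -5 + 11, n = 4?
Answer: 0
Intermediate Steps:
X(N, C) = 6
0*X(-8, (2 - 1)*n) = 0*6 = 0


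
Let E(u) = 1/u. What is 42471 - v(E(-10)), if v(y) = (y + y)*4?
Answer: 212359/5 ≈ 42472.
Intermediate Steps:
E(u) = 1/u
v(y) = 8*y (v(y) = (2*y)*4 = 8*y)
42471 - v(E(-10)) = 42471 - 8/(-10) = 42471 - 8*(-1)/10 = 42471 - 1*(-⅘) = 42471 + ⅘ = 212359/5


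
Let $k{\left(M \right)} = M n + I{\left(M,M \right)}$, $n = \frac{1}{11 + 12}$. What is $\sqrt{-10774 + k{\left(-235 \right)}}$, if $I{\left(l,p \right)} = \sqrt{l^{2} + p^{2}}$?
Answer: $\frac{\sqrt{-5704851 + 124315 \sqrt{2}}}{23} \approx 102.23 i$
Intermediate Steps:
$n = \frac{1}{23} \approx 0.043478$
$k{\left(M \right)} = \frac{M}{23} + \sqrt{2} \sqrt{M^{2}}$ ($k{\left(M \right)} = M \frac{1}{23} + \sqrt{M^{2} + M^{2}} = \frac{M}{23} + \sqrt{2 M^{2}} = \frac{M}{23} + \sqrt{2} \sqrt{M^{2}}$)
$\sqrt{-10774 + k{\left(-235 \right)}} = \sqrt{-10774 + \left(\frac{1}{23} \left(-235\right) + \sqrt{2} \sqrt{\left(-235\right)^{2}}\right)} = \sqrt{-10774 - \left(\frac{235}{23} - \sqrt{2} \sqrt{55225}\right)} = \sqrt{-10774 - \left(\frac{235}{23} - \sqrt{2} \cdot 235\right)} = \sqrt{-10774 - \left(\frac{235}{23} - 235 \sqrt{2}\right)} = \sqrt{- \frac{248037}{23} + 235 \sqrt{2}}$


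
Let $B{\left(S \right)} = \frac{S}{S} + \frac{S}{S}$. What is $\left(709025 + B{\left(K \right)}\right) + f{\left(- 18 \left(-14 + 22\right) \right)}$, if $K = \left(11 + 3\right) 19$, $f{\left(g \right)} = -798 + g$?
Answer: $708085$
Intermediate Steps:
$K = 266$ ($K = 14 \cdot 19 = 266$)
$B{\left(S \right)} = 2$ ($B{\left(S \right)} = 1 + 1 = 2$)
$\left(709025 + B{\left(K \right)}\right) + f{\left(- 18 \left(-14 + 22\right) \right)} = \left(709025 + 2\right) - \left(798 + 18 \left(-14 + 22\right)\right) = 709027 - 942 = 708085$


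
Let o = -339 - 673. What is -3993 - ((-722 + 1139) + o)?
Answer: -3398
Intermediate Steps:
o = -1012
-3993 - ((-722 + 1139) + o) = -3993 - ((-722 + 1139) - 1012) = -3993 - (417 - 1012) = -3993 - 1*(-595) = -3993 + 595 = -3398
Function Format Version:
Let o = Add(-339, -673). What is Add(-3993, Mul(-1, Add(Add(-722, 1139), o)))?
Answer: -3398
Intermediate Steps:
o = -1012
Add(-3993, Mul(-1, Add(Add(-722, 1139), o))) = Add(-3993, Mul(-1, Add(Add(-722, 1139), -1012))) = Add(-3993, Mul(-1, Add(417, -1012))) = Add(-3993, Mul(-1, -595)) = Add(-3993, 595) = -3398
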